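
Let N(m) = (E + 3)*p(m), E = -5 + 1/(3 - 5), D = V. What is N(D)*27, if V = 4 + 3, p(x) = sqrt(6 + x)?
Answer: -135*sqrt(13)/2 ≈ -243.37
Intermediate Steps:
V = 7
D = 7
E = -11/2 (E = -5 + 1/(-2) = -5 - 1/2 = -11/2 ≈ -5.5000)
N(m) = -5*sqrt(6 + m)/2 (N(m) = (-11/2 + 3)*sqrt(6 + m) = -5*sqrt(6 + m)/2)
N(D)*27 = -5*sqrt(6 + 7)/2*27 = -5*sqrt(13)/2*27 = -135*sqrt(13)/2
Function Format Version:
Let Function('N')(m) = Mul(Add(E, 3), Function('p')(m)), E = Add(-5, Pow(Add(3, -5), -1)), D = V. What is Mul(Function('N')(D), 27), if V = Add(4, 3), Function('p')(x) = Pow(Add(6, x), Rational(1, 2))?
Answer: Mul(Rational(-135, 2), Pow(13, Rational(1, 2))) ≈ -243.37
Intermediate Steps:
V = 7
D = 7
E = Rational(-11, 2) (E = Add(-5, Pow(-2, -1)) = Add(-5, Rational(-1, 2)) = Rational(-11, 2) ≈ -5.5000)
Function('N')(m) = Mul(Rational(-5, 2), Pow(Add(6, m), Rational(1, 2))) (Function('N')(m) = Mul(Add(Rational(-11, 2), 3), Pow(Add(6, m), Rational(1, 2))) = Mul(Rational(-5, 2), Pow(Add(6, m), Rational(1, 2))))
Mul(Function('N')(D), 27) = Mul(Mul(Rational(-5, 2), Pow(Add(6, 7), Rational(1, 2))), 27) = Mul(Mul(Rational(-5, 2), Pow(13, Rational(1, 2))), 27) = Mul(Rational(-135, 2), Pow(13, Rational(1, 2)))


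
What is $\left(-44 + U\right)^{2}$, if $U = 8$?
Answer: $1296$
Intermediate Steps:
$\left(-44 + U\right)^{2} = \left(-44 + 8\right)^{2} = \left(-36\right)^{2} = 1296$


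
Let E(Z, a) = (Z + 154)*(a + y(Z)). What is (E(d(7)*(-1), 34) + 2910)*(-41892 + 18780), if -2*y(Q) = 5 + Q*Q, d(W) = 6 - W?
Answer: -178309080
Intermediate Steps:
y(Q) = -5/2 - Q²/2 (y(Q) = -(5 + Q*Q)/2 = -(5 + Q²)/2 = -5/2 - Q²/2)
E(Z, a) = (154 + Z)*(-5/2 + a - Z²/2) (E(Z, a) = (Z + 154)*(a + (-5/2 - Z²/2)) = (154 + Z)*(-5/2 + a - Z²/2))
(E(d(7)*(-1), 34) + 2910)*(-41892 + 18780) = ((-385 - 77*(6 - 1*7)² + 154*34 + ((6 - 1*7)*(-1))*34 - (6 - 1*7)*(-1)*(5 + ((6 - 1*7)*(-1))²)/2) + 2910)*(-41892 + 18780) = ((-385 - 77*(6 - 7)² + 5236 + ((6 - 7)*(-1))*34 - (6 - 7)*(-1)*(5 + ((6 - 7)*(-1))²)/2) + 2910)*(-23112) = ((-385 - 77*(-1*(-1))² + 5236 - 1*(-1)*34 - (-1*(-1))*(5 + (-1*(-1))²)/2) + 2910)*(-23112) = ((-385 - 77*1² + 5236 + 1*34 - ½*1*(5 + 1²)) + 2910)*(-23112) = ((-385 - 77*1 + 5236 + 34 - ½*1*(5 + 1)) + 2910)*(-23112) = ((-385 - 77 + 5236 + 34 - ½*1*6) + 2910)*(-23112) = ((-385 - 77 + 5236 + 34 - 3) + 2910)*(-23112) = (4805 + 2910)*(-23112) = 7715*(-23112) = -178309080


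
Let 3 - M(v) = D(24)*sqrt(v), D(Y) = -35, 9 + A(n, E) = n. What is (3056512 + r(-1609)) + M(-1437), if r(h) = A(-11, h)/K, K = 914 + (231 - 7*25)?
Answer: 296481953/97 + 35*I*sqrt(1437) ≈ 3.0565e+6 + 1326.8*I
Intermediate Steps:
A(n, E) = -9 + n
K = 970 (K = 914 + (231 - 1*175) = 914 + (231 - 175) = 914 + 56 = 970)
M(v) = 3 + 35*sqrt(v) (M(v) = 3 - (-35)*sqrt(v) = 3 + 35*sqrt(v))
r(h) = -2/97 (r(h) = (-9 - 11)/970 = -20*1/970 = -2/97)
(3056512 + r(-1609)) + M(-1437) = (3056512 - 2/97) + (3 + 35*sqrt(-1437)) = 296481662/97 + (3 + 35*(I*sqrt(1437))) = 296481662/97 + (3 + 35*I*sqrt(1437)) = 296481953/97 + 35*I*sqrt(1437)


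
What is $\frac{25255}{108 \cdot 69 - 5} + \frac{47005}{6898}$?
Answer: $\frac{524255225}{51369406} \approx 10.206$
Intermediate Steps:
$\frac{25255}{108 \cdot 69 - 5} + \frac{47005}{6898} = \frac{25255}{7452 - 5} + 47005 \cdot \frac{1}{6898} = \frac{25255}{7447} + \frac{47005}{6898} = \frac{524255225}{51369406}$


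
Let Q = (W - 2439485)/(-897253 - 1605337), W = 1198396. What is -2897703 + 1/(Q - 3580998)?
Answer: -25968543594477452483/8961768543731 ≈ -2.8977e+6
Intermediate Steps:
Q = 1241089/2502590 (Q = (1198396 - 2439485)/(-897253 - 1605337) = -1241089/(-2502590) = -1241089*(-1/2502590) = 1241089/2502590 ≈ 0.49592)
-2897703 + 1/(Q - 3580998) = -2897703 + 1/(1241089/2502590 - 3580998) = -2897703 + 1/(-8961768543731/2502590) = -2897703 - 2502590/8961768543731 = -25968543594477452483/8961768543731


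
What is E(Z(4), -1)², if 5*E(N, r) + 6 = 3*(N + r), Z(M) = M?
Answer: 9/25 ≈ 0.36000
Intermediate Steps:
E(N, r) = -6/5 + 3*N/5 + 3*r/5 (E(N, r) = -6/5 + (3*(N + r))/5 = -6/5 + (3*N + 3*r)/5 = -6/5 + (3*N/5 + 3*r/5) = -6/5 + 3*N/5 + 3*r/5)
E(Z(4), -1)² = (-6/5 + (⅗)*4 + (⅗)*(-1))² = (-6/5 + 12/5 - ⅗)² = (⅗)² = 9/25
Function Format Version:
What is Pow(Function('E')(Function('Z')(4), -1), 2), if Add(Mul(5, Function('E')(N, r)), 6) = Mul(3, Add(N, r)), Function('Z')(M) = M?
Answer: Rational(9, 25) ≈ 0.36000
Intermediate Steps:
Function('E')(N, r) = Add(Rational(-6, 5), Mul(Rational(3, 5), N), Mul(Rational(3, 5), r)) (Function('E')(N, r) = Add(Rational(-6, 5), Mul(Rational(1, 5), Mul(3, Add(N, r)))) = Add(Rational(-6, 5), Mul(Rational(1, 5), Add(Mul(3, N), Mul(3, r)))) = Add(Rational(-6, 5), Add(Mul(Rational(3, 5), N), Mul(Rational(3, 5), r))) = Add(Rational(-6, 5), Mul(Rational(3, 5), N), Mul(Rational(3, 5), r)))
Pow(Function('E')(Function('Z')(4), -1), 2) = Pow(Add(Rational(-6, 5), Mul(Rational(3, 5), 4), Mul(Rational(3, 5), -1)), 2) = Pow(Add(Rational(-6, 5), Rational(12, 5), Rational(-3, 5)), 2) = Pow(Rational(3, 5), 2) = Rational(9, 25)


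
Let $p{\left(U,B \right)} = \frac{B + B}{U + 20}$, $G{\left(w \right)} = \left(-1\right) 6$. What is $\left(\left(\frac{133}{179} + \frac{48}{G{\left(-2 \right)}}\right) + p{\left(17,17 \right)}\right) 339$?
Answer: $- \frac{14230203}{6623} \approx -2148.6$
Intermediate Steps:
$G{\left(w \right)} = -6$
$p{\left(U,B \right)} = \frac{2 B}{20 + U}$
$\left(\left(\frac{133}{179} + \frac{48}{G{\left(-2 \right)}}\right) + p{\left(17,17 \right)}\right) 339 = \left(\left(\frac{133}{179} + \frac{48}{-6}\right) + 2 \cdot 17 \frac{1}{20 + 17}\right) 339 = \left(\left(133 \cdot \frac{1}{179} + 48 \left(- \frac{1}{6}\right)\right) + 2 \cdot 17 \cdot \frac{1}{37}\right) 339 = \left(\left(\frac{133}{179} - 8\right) + 2 \cdot 17 \cdot \frac{1}{37}\right) 339 = \left(- \frac{1299}{179} + \frac{34}{37}\right) 339 = \left(- \frac{41977}{6623}\right) 339 = - \frac{14230203}{6623}$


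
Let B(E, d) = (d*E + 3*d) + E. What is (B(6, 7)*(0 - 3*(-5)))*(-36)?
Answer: -37260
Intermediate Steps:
B(E, d) = E + 3*d + E*d (B(E, d) = (E*d + 3*d) + E = (3*d + E*d) + E = E + 3*d + E*d)
(B(6, 7)*(0 - 3*(-5)))*(-36) = ((6 + 3*7 + 6*7)*(0 - 3*(-5)))*(-36) = ((6 + 21 + 42)*(0 + 15))*(-36) = (69*15)*(-36) = 1035*(-36) = -37260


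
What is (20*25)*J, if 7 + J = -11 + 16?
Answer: -1000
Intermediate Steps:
J = -2 (J = -7 + (-11 + 16) = -7 + 5 = -2)
(20*25)*J = (20*25)*(-2) = 500*(-2) = -1000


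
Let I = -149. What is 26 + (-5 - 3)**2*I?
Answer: -9510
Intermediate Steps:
26 + (-5 - 3)**2*I = 26 + (-5 - 3)**2*(-149) = 26 + (-8)**2*(-149) = 26 + 64*(-149) = 26 - 9536 = -9510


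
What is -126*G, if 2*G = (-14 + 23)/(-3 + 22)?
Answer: -567/19 ≈ -29.842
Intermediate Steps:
G = 9/38 (G = ((-14 + 23)/(-3 + 22))/2 = (9/19)/2 = (9*(1/19))/2 = (½)*(9/19) = 9/38 ≈ 0.23684)
-126*G = -126*9/38 = -567/19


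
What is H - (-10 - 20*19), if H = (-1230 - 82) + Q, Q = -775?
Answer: -1697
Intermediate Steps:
H = -2087 (H = (-1230 - 82) - 775 = -1312 - 775 = -2087)
H - (-10 - 20*19) = -2087 - (-10 - 20*19) = -2087 - (-10 - 380) = -2087 - 1*(-390) = -2087 + 390 = -1697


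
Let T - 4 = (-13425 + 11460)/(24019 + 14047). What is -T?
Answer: -150299/38066 ≈ -3.9484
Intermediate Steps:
T = 150299/38066 (T = 4 + (-13425 + 11460)/(24019 + 14047) = 4 - 1965/38066 = 150299/38066 ≈ 3.9484)
-T = -1*150299/38066 = -150299/38066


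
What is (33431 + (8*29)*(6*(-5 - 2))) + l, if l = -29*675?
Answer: 4112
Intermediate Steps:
l = -19575
(33431 + (8*29)*(6*(-5 - 2))) + l = (33431 + (8*29)*(6*(-5 - 2))) - 19575 = (33431 + 232*(6*(-7))) - 19575 = (33431 + 232*(-42)) - 19575 = (33431 - 9744) - 19575 = 23687 - 19575 = 4112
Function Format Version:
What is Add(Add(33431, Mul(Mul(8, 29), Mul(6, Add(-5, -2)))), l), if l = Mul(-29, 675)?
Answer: 4112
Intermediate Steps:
l = -19575
Add(Add(33431, Mul(Mul(8, 29), Mul(6, Add(-5, -2)))), l) = Add(Add(33431, Mul(Mul(8, 29), Mul(6, Add(-5, -2)))), -19575) = Add(Add(33431, Mul(232, Mul(6, -7))), -19575) = Add(Add(33431, Mul(232, -42)), -19575) = Add(Add(33431, -9744), -19575) = Add(23687, -19575) = 4112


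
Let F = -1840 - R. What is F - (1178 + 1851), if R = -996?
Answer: -3873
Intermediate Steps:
F = -844 (F = -1840 - 1*(-996) = -1840 + 996 = -844)
F - (1178 + 1851) = -844 - (1178 + 1851) = -844 - 1*3029 = -844 - 3029 = -3873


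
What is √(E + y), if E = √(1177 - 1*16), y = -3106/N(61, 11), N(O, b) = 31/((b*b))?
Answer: √(-11650606 + 2883*√129)/31 ≈ 109.95*I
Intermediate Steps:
N(O, b) = 31/b² (N(O, b) = 31/(b²) = 31/b²)
y = -375826/31 (y = -3106/(31/11²) = -3106/(31*(1/121)) = -3106/31/121 = -3106*121/31 = -375826/31 ≈ -12123.)
E = 3*√129 (E = √(1177 - 16) = √1161 = 3*√129 ≈ 34.073)
√(E + y) = √(3*√129 - 375826/31) = √(-375826/31 + 3*√129)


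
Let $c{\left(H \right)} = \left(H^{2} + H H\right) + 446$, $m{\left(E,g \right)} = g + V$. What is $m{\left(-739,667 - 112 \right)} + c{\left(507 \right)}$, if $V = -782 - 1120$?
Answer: $513197$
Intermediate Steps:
$V = -1902$
$m{\left(E,g \right)} = -1902 + g$ ($m{\left(E,g \right)} = g - 1902 = -1902 + g$)
$c{\left(H \right)} = 446 + 2 H^{2}$ ($c{\left(H \right)} = \left(H^{2} + H^{2}\right) + 446 = 2 H^{2} + 446 = 446 + 2 H^{2}$)
$m{\left(-739,667 - 112 \right)} + c{\left(507 \right)} = \left(-1902 + \left(667 - 112\right)\right) + \left(446 + 2 \cdot 507^{2}\right) = \left(-1902 + \left(667 - 112\right)\right) + \left(446 + 2 \cdot 257049\right) = \left(-1902 + 555\right) + \left(446 + 514098\right) = -1347 + 514544 = 513197$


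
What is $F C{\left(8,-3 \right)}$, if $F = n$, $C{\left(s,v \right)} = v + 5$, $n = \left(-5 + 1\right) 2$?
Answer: $-16$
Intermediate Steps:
$n = -8$ ($n = \left(-4\right) 2 = -8$)
$C{\left(s,v \right)} = 5 + v$
$F = -8$
$F C{\left(8,-3 \right)} = - 8 \left(5 - 3\right) = \left(-8\right) 2 = -16$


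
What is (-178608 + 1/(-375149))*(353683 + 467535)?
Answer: -55025393944398274/375149 ≈ -1.4668e+11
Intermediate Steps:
(-178608 + 1/(-375149))*(353683 + 467535) = (-178608 - 1/375149)*821218 = -67004612593/375149*821218 = -55025393944398274/375149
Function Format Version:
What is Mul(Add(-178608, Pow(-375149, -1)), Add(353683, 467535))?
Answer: Rational(-55025393944398274, 375149) ≈ -1.4668e+11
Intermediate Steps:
Mul(Add(-178608, Pow(-375149, -1)), Add(353683, 467535)) = Mul(Add(-178608, Rational(-1, 375149)), 821218) = Mul(Rational(-67004612593, 375149), 821218) = Rational(-55025393944398274, 375149)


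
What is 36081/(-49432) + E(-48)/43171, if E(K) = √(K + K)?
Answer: -36081/49432 + 4*I*√6/43171 ≈ -0.72991 + 0.00022696*I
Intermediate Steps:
E(K) = √2*√K (E(K) = √(2*K) = √2*√K)
36081/(-49432) + E(-48)/43171 = 36081/(-49432) + (√2*√(-48))/43171 = 36081*(-1/49432) + (√2*(4*I*√3))*(1/43171) = -36081/49432 + (4*I*√6)*(1/43171) = -36081/49432 + 4*I*√6/43171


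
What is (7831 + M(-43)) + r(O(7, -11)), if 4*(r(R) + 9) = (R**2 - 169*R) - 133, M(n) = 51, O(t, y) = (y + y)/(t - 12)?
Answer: 765869/100 ≈ 7658.7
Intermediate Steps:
O(t, y) = 2*y/(-12 + t) (O(t, y) = (2*y)/(-12 + t) = 2*y/(-12 + t))
r(R) = -169/4 - 169*R/4 + R**2/4 (r(R) = -9 + ((R**2 - 169*R) - 133)/4 = -9 + (-133 + R**2 - 169*R)/4 = -9 + (-133/4 - 169*R/4 + R**2/4) = -169/4 - 169*R/4 + R**2/4)
(7831 + M(-43)) + r(O(7, -11)) = (7831 + 51) + (-169/4 - 169*(-11)/(2*(-12 + 7)) + (2*(-11)/(-12 + 7))**2/4) = 7882 + (-169/4 - 169*(-11)/(2*(-5)) + (2*(-11)/(-5))**2/4) = 7882 + (-169/4 - 169*(-11)*(-1)/(2*5) + (2*(-11)*(-1/5))**2/4) = 7882 + (-169/4 - 169/4*22/5 + (22/5)**2/4) = 7882 + (-169/4 - 1859/10 + (1/4)*(484/25)) = 7882 + (-169/4 - 1859/10 + 121/25) = 7882 - 22331/100 = 765869/100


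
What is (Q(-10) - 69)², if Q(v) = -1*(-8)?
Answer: 3721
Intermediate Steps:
Q(v) = 8
(Q(-10) - 69)² = (8 - 69)² = (-61)² = 3721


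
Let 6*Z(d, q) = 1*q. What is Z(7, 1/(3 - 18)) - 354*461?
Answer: -14687461/90 ≈ -1.6319e+5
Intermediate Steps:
Z(d, q) = q/6 (Z(d, q) = (1*q)/6 = q/6)
Z(7, 1/(3 - 18)) - 354*461 = 1/(6*(3 - 18)) - 354*461 = (1/6)/(-15) - 163194 = (1/6)*(-1/15) - 163194 = -1/90 - 163194 = -14687461/90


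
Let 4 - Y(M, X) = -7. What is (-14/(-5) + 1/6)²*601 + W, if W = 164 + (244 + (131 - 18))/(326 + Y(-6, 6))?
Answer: 1654358077/303300 ≈ 5454.5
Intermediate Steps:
Y(M, X) = 11 (Y(M, X) = 4 - 1*(-7) = 4 + 7 = 11)
W = 55625/337 (W = 164 + (244 + (131 - 18))/(326 + 11) = 164 + (244 + 113)/337 = 164 + 357*(1/337) = 164 + 357/337 = 55625/337 ≈ 165.06)
(-14/(-5) + 1/6)²*601 + W = (-14/(-5) + 1/6)²*601 + 55625/337 = (-14*(-⅕) + 1*(⅙))²*601 + 55625/337 = (14/5 + ⅙)²*601 + 55625/337 = (89/30)²*601 + 55625/337 = (7921/900)*601 + 55625/337 = 4760521/900 + 55625/337 = 1654358077/303300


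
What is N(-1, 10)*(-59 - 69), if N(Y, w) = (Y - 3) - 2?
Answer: 768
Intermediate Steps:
N(Y, w) = -5 + Y (N(Y, w) = (-3 + Y) - 2 = -5 + Y)
N(-1, 10)*(-59 - 69) = (-5 - 1)*(-59 - 69) = -6*(-128) = 768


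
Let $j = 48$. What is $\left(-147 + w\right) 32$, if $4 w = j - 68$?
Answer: $-4864$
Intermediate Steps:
$w = -5$ ($w = \frac{48 - 68}{4} = \frac{1}{4} \left(-20\right) = -5$)
$\left(-147 + w\right) 32 = \left(-147 - 5\right) 32 = \left(-152\right) 32 = -4864$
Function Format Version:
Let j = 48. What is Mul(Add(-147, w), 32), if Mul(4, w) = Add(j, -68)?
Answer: -4864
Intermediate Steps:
w = -5 (w = Mul(Rational(1, 4), Add(48, -68)) = Mul(Rational(1, 4), -20) = -5)
Mul(Add(-147, w), 32) = Mul(Add(-147, -5), 32) = Mul(-152, 32) = -4864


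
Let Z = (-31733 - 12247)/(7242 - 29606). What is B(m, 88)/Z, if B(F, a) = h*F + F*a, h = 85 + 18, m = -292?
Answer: -311821252/10995 ≈ -28360.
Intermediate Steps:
h = 103
Z = 10995/5591 (Z = -43980/(-22364) = -43980*(-1/22364) = 10995/5591 ≈ 1.9666)
B(F, a) = 103*F + F*a
B(m, 88)/Z = (-292*(103 + 88))/(10995/5591) = -292*191*(5591/10995) = -55772*5591/10995 = -311821252/10995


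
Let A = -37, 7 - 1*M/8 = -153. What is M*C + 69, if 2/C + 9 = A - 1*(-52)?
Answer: 1487/3 ≈ 495.67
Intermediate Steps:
M = 1280 (M = 56 - 8*(-153) = 56 + 1224 = 1280)
C = ⅓ (C = 2/(-9 + (-37 - 1*(-52))) = 2/(-9 + (-37 + 52)) = 2/(-9 + 15) = 2/6 = 2*(⅙) = ⅓ ≈ 0.33333)
M*C + 69 = 1280*(⅓) + 69 = 1280/3 + 69 = 1487/3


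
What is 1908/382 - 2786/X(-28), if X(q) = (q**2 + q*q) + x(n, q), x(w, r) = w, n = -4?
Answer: 479965/149362 ≈ 3.2134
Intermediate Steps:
X(q) = -4 + 2*q**2 (X(q) = (q**2 + q*q) - 4 = (q**2 + q**2) - 4 = 2*q**2 - 4 = -4 + 2*q**2)
1908/382 - 2786/X(-28) = 1908/382 - 2786/(-4 + 2*(-28)**2) = 1908*(1/382) - 2786/(-4 + 2*784) = 954/191 - 2786/(-4 + 1568) = 954/191 - 2786/1564 = 954/191 - 2786*1/1564 = 954/191 - 1393/782 = 479965/149362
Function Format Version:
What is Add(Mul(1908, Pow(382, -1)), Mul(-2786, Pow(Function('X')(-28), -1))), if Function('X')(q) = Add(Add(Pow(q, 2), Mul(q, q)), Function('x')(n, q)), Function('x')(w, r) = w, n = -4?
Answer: Rational(479965, 149362) ≈ 3.2134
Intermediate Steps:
Function('X')(q) = Add(-4, Mul(2, Pow(q, 2))) (Function('X')(q) = Add(Add(Pow(q, 2), Mul(q, q)), -4) = Add(Add(Pow(q, 2), Pow(q, 2)), -4) = Add(Mul(2, Pow(q, 2)), -4) = Add(-4, Mul(2, Pow(q, 2))))
Add(Mul(1908, Pow(382, -1)), Mul(-2786, Pow(Function('X')(-28), -1))) = Add(Mul(1908, Pow(382, -1)), Mul(-2786, Pow(Add(-4, Mul(2, Pow(-28, 2))), -1))) = Add(Mul(1908, Rational(1, 382)), Mul(-2786, Pow(Add(-4, Mul(2, 784)), -1))) = Add(Rational(954, 191), Mul(-2786, Pow(Add(-4, 1568), -1))) = Add(Rational(954, 191), Mul(-2786, Pow(1564, -1))) = Add(Rational(954, 191), Mul(-2786, Rational(1, 1564))) = Add(Rational(954, 191), Rational(-1393, 782)) = Rational(479965, 149362)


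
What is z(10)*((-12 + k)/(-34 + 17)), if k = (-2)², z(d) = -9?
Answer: -72/17 ≈ -4.2353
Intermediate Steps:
k = 4
z(10)*((-12 + k)/(-34 + 17)) = -9*(-12 + 4)/(-34 + 17) = -(-72)/(-17) = -(-72)*(-1)/17 = -9*8/17 = -72/17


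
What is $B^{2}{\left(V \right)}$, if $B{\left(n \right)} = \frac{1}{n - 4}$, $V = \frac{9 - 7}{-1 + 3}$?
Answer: $\frac{1}{9} \approx 0.11111$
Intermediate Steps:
$V = 1$ ($V = \frac{2}{2} = 2 \cdot \frac{1}{2} = 1$)
$B{\left(n \right)} = \frac{1}{-4 + n}$
$B^{2}{\left(V \right)} = \left(\frac{1}{-4 + 1}\right)^{2} = \left(\frac{1}{-3}\right)^{2} = \left(- \frac{1}{3}\right)^{2} = \frac{1}{9}$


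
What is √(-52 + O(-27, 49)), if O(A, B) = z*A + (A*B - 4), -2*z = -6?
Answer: 2*I*√365 ≈ 38.21*I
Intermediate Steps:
z = 3 (z = -½*(-6) = 3)
O(A, B) = -4 + 3*A + A*B (O(A, B) = 3*A + (A*B - 4) = 3*A + (-4 + A*B) = -4 + 3*A + A*B)
√(-52 + O(-27, 49)) = √(-52 + (-4 + 3*(-27) - 27*49)) = √(-52 + (-4 - 81 - 1323)) = √(-52 - 1408) = √(-1460) = 2*I*√365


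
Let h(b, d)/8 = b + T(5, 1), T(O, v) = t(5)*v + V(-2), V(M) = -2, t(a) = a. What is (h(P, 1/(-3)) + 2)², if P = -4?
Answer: 36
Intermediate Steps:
T(O, v) = -2 + 5*v (T(O, v) = 5*v - 2 = -2 + 5*v)
h(b, d) = 24 + 8*b (h(b, d) = 8*(b + (-2 + 5*1)) = 8*(b + (-2 + 5)) = 8*(b + 3) = 8*(3 + b) = 24 + 8*b)
(h(P, 1/(-3)) + 2)² = ((24 + 8*(-4)) + 2)² = ((24 - 32) + 2)² = (-8 + 2)² = (-6)² = 36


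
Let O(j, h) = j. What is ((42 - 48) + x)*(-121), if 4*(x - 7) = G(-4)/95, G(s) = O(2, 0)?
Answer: -23111/190 ≈ -121.64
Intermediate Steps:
G(s) = 2
x = 1331/190 (x = 7 + (2/95)/4 = 7 + (2*(1/95))/4 = 7 + (1/4)*(2/95) = 7 + 1/190 = 1331/190 ≈ 7.0053)
((42 - 48) + x)*(-121) = ((42 - 48) + 1331/190)*(-121) = (-6 + 1331/190)*(-121) = (191/190)*(-121) = -23111/190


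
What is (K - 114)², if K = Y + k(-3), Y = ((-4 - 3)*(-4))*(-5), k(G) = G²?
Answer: 60025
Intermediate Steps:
Y = -140 (Y = -7*(-4)*(-5) = 28*(-5) = -140)
K = -131 (K = -140 + (-3)² = -140 + 9 = -131)
(K - 114)² = (-131 - 114)² = (-245)² = 60025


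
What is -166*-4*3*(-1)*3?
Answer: -5976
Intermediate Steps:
-166*-4*3*(-1)*3 = -166*(-12*(-1))*3 = -1992*3 = -166*36 = -5976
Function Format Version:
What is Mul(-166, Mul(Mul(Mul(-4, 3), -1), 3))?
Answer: -5976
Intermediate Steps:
Mul(-166, Mul(Mul(Mul(-4, 3), -1), 3)) = Mul(-166, Mul(Mul(-12, -1), 3)) = Mul(-166, Mul(12, 3)) = Mul(-166, 36) = -5976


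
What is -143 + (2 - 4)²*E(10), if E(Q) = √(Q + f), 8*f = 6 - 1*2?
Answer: -143 + 2*√42 ≈ -130.04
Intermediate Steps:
f = ½ (f = (6 - 1*2)/8 = (6 - 2)/8 = (⅛)*4 = ½ ≈ 0.50000)
E(Q) = √(½ + Q) (E(Q) = √(Q + ½) = √(½ + Q))
-143 + (2 - 4)²*E(10) = -143 + (2 - 4)²*(√(2 + 4*10)/2) = -143 + (-2)²*(√(2 + 40)/2) = -143 + 4*(√42/2) = -143 + 2*√42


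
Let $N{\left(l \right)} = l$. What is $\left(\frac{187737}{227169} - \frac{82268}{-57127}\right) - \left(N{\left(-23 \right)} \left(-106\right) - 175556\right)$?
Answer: $\frac{748888465246175}{4325827821} \approx 1.7312 \cdot 10^{5}$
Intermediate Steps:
$\left(\frac{187737}{227169} - \frac{82268}{-57127}\right) - \left(N{\left(-23 \right)} \left(-106\right) - 175556\right) = \left(\frac{187737}{227169} - \frac{82268}{-57127}\right) - \left(\left(-23\right) \left(-106\right) - 175556\right) = \left(187737 \cdot \frac{1}{227169} - - \frac{82268}{57127}\right) - \left(2438 - 175556\right) = \left(\frac{62579}{75723} + \frac{82268}{57127}\right) - -173118 = \frac{9804530297}{4325827821} + 173118 = \frac{748888465246175}{4325827821}$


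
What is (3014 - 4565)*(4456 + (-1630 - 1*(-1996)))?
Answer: -7478922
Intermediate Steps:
(3014 - 4565)*(4456 + (-1630 - 1*(-1996))) = -1551*(4456 + (-1630 + 1996)) = -1551*(4456 + 366) = -1551*4822 = -7478922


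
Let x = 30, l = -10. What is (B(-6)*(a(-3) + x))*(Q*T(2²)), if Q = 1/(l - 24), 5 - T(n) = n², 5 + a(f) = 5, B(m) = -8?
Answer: -1320/17 ≈ -77.647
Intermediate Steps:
a(f) = 0 (a(f) = -5 + 5 = 0)
T(n) = 5 - n²
Q = -1/34 (Q = 1/(-10 - 24) = 1/(-34) = -1/34 ≈ -0.029412)
(B(-6)*(a(-3) + x))*(Q*T(2²)) = (-8*(0 + 30))*(-(5 - (2²)²)/34) = (-8*30)*(-(5 - 1*4²)/34) = -(-120)*(5 - 1*16)/17 = -(-120)*(5 - 16)/17 = -(-120)*(-11)/17 = -240*11/34 = -1320/17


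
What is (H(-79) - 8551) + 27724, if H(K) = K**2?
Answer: 25414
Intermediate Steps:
(H(-79) - 8551) + 27724 = ((-79)**2 - 8551) + 27724 = (6241 - 8551) + 27724 = -2310 + 27724 = 25414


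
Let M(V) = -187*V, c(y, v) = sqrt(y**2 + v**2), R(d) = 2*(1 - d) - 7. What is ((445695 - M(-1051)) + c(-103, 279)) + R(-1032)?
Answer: 251217 + 5*sqrt(3538) ≈ 2.5151e+5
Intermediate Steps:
R(d) = -5 - 2*d (R(d) = (2 - 2*d) - 7 = -5 - 2*d)
c(y, v) = sqrt(v**2 + y**2)
((445695 - M(-1051)) + c(-103, 279)) + R(-1032) = ((445695 - (-187)*(-1051)) + sqrt(279**2 + (-103)**2)) + (-5 - 2*(-1032)) = ((445695 - 1*196537) + sqrt(77841 + 10609)) + (-5 + 2064) = ((445695 - 196537) + sqrt(88450)) + 2059 = (249158 + 5*sqrt(3538)) + 2059 = 251217 + 5*sqrt(3538)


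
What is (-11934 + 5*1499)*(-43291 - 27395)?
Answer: 313775154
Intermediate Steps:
(-11934 + 5*1499)*(-43291 - 27395) = (-11934 + 7495)*(-70686) = -4439*(-70686) = 313775154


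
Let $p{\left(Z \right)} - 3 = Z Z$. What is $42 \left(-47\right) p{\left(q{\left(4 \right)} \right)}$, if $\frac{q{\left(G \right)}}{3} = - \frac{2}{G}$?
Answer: $- \frac{20727}{2} \approx -10364.0$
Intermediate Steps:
$q{\left(G \right)} = - \frac{6}{G}$ ($q{\left(G \right)} = 3 \left(- \frac{2}{G}\right) = - \frac{6}{G}$)
$p{\left(Z \right)} = 3 + Z^{2}$ ($p{\left(Z \right)} = 3 + Z Z = 3 + Z^{2}$)
$42 \left(-47\right) p{\left(q{\left(4 \right)} \right)} = 42 \left(-47\right) \left(3 + \left(- \frac{6}{4}\right)^{2}\right) = - 1974 \left(3 + \left(\left(-6\right) \frac{1}{4}\right)^{2}\right) = - 1974 \left(3 + \left(- \frac{3}{2}\right)^{2}\right) = - 1974 \left(3 + \frac{9}{4}\right) = \left(-1974\right) \frac{21}{4} = - \frac{20727}{2}$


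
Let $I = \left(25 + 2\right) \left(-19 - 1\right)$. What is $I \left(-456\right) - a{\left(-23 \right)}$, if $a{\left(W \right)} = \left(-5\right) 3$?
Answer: $246255$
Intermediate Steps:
$I = -540$ ($I = 27 \left(-20\right) = -540$)
$a{\left(W \right)} = -15$
$I \left(-456\right) - a{\left(-23 \right)} = \left(-540\right) \left(-456\right) - -15 = 246240 + 15 = 246255$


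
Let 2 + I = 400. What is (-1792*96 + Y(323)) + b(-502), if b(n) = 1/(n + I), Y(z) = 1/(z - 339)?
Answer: -35782671/208 ≈ -1.7203e+5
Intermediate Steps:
I = 398 (I = -2 + 400 = 398)
Y(z) = 1/(-339 + z)
b(n) = 1/(398 + n) (b(n) = 1/(n + 398) = 1/(398 + n))
(-1792*96 + Y(323)) + b(-502) = (-1792*96 + 1/(-339 + 323)) + 1/(398 - 502) = (-172032 + 1/(-16)) + 1/(-104) = (-172032 - 1/16) - 1/104 = -2752513/16 - 1/104 = -35782671/208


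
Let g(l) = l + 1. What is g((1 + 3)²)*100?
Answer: 1700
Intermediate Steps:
g(l) = 1 + l
g((1 + 3)²)*100 = (1 + (1 + 3)²)*100 = (1 + 4²)*100 = (1 + 16)*100 = 17*100 = 1700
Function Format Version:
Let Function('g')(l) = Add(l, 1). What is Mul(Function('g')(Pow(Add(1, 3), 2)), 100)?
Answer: 1700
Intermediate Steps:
Function('g')(l) = Add(1, l)
Mul(Function('g')(Pow(Add(1, 3), 2)), 100) = Mul(Add(1, Pow(Add(1, 3), 2)), 100) = Mul(Add(1, Pow(4, 2)), 100) = Mul(Add(1, 16), 100) = Mul(17, 100) = 1700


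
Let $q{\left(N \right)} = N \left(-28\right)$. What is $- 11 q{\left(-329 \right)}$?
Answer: $-101332$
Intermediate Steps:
$q{\left(N \right)} = - 28 N$
$- 11 q{\left(-329 \right)} = - 11 \left(\left(-28\right) \left(-329\right)\right) = \left(-11\right) 9212 = -101332$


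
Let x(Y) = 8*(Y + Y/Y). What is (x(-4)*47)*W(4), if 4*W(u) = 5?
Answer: -1410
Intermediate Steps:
W(u) = 5/4 (W(u) = (¼)*5 = 5/4)
x(Y) = 8 + 8*Y (x(Y) = 8*(Y + 1) = 8*(1 + Y) = 8 + 8*Y)
(x(-4)*47)*W(4) = ((8 + 8*(-4))*47)*(5/4) = ((8 - 32)*47)*(5/4) = -24*47*(5/4) = -1128*5/4 = -1410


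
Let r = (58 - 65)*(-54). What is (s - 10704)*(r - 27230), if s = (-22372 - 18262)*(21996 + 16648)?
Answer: 42164916892000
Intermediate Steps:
r = 378 (r = -7*(-54) = 378)
s = -1570260296 (s = -40634*38644 = -1570260296)
(s - 10704)*(r - 27230) = (-1570260296 - 10704)*(378 - 27230) = -1570271000*(-26852) = 42164916892000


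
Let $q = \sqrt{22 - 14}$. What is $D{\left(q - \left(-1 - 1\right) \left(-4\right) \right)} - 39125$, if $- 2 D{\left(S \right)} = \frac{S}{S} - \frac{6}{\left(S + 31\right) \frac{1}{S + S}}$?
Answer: $- \frac{40771075}{1042} + \frac{372 \sqrt{2}}{521} \approx -39127.0$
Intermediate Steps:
$q = 2 \sqrt{2}$ ($q = \sqrt{8} = 2 \sqrt{2} \approx 2.8284$)
$D{\left(S \right)} = - \frac{1}{2} + \frac{6 S}{31 + S}$ ($D{\left(S \right)} = - \frac{\frac{S}{S} - \frac{6}{\left(S + 31\right) \frac{1}{S + S}}}{2} = - \frac{1 - \frac{6}{\left(31 + S\right) \frac{1}{2 S}}}{2} = - \frac{1 - \frac{6}{\frac{1}{2} \frac{1}{S} \left(31 + S\right)}}{2} = - \frac{1 - 6 \frac{2 S}{31 + S}}{2} = - \frac{1 - \frac{12 S}{31 + S}}{2} = - \frac{1}{2} + \frac{6 S}{31 + S}$)
$D{\left(q - \left(-1 - 1\right) \left(-4\right) \right)} - 39125 = \frac{-31 + 11 \left(2 \sqrt{2} - \left(-1 - 1\right) \left(-4\right)\right)}{2 \left(31 + \left(2 \sqrt{2} - \left(-1 - 1\right) \left(-4\right)\right)\right)} - 39125 = \frac{-31 + 11 \left(2 \sqrt{2} - \left(-2\right) \left(-4\right)\right)}{2 \left(31 + \left(2 \sqrt{2} - \left(-2\right) \left(-4\right)\right)\right)} - 39125 = \frac{-31 + 11 \left(2 \sqrt{2} - 8\right)}{2 \left(31 + \left(2 \sqrt{2} - 8\right)\right)} - 39125 = \frac{-31 + 11 \left(2 \sqrt{2} - 8\right)}{2 \left(31 - \left(8 - 2 \sqrt{2}\right)\right)} - 39125 = \frac{-31 + 11 \left(-8 + 2 \sqrt{2}\right)}{2 \left(31 - \left(8 - 2 \sqrt{2}\right)\right)} - 39125 = \frac{-31 - \left(88 - 22 \sqrt{2}\right)}{2 \left(23 + 2 \sqrt{2}\right)} - 39125 = \frac{-119 + 22 \sqrt{2}}{2 \left(23 + 2 \sqrt{2}\right)} - 39125 = -39125 + \frac{-119 + 22 \sqrt{2}}{2 \left(23 + 2 \sqrt{2}\right)}$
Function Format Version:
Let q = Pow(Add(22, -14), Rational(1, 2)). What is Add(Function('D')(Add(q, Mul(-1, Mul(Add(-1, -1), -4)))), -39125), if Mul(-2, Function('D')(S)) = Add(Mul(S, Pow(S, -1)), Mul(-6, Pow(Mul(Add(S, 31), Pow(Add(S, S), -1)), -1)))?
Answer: Add(Rational(-40771075, 1042), Mul(Rational(372, 521), Pow(2, Rational(1, 2)))) ≈ -39127.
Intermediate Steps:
q = Mul(2, Pow(2, Rational(1, 2))) (q = Pow(8, Rational(1, 2)) = Mul(2, Pow(2, Rational(1, 2))) ≈ 2.8284)
Function('D')(S) = Add(Rational(-1, 2), Mul(6, S, Pow(Add(31, S), -1))) (Function('D')(S) = Mul(Rational(-1, 2), Add(Mul(S, Pow(S, -1)), Mul(-6, Pow(Mul(Add(S, 31), Pow(Add(S, S), -1)), -1)))) = Mul(Rational(-1, 2), Add(1, Mul(-6, Pow(Mul(Add(31, S), Pow(Mul(2, S), -1)), -1)))) = Mul(Rational(-1, 2), Add(1, Mul(-6, Pow(Mul(Add(31, S), Mul(Rational(1, 2), Pow(S, -1))), -1)))) = Mul(Rational(-1, 2), Add(1, Mul(-6, Pow(Mul(Rational(1, 2), Pow(S, -1), Add(31, S)), -1)))) = Mul(Rational(-1, 2), Add(1, Mul(-6, Mul(2, S, Pow(Add(31, S), -1))))) = Mul(Rational(-1, 2), Add(1, Mul(-12, S, Pow(Add(31, S), -1)))) = Add(Rational(-1, 2), Mul(6, S, Pow(Add(31, S), -1))))
Add(Function('D')(Add(q, Mul(-1, Mul(Add(-1, -1), -4)))), -39125) = Add(Mul(Rational(1, 2), Pow(Add(31, Add(Mul(2, Pow(2, Rational(1, 2))), Mul(-1, Mul(Add(-1, -1), -4)))), -1), Add(-31, Mul(11, Add(Mul(2, Pow(2, Rational(1, 2))), Mul(-1, Mul(Add(-1, -1), -4)))))), -39125) = Add(Mul(Rational(1, 2), Pow(Add(31, Add(Mul(2, Pow(2, Rational(1, 2))), Mul(-1, Mul(-2, -4)))), -1), Add(-31, Mul(11, Add(Mul(2, Pow(2, Rational(1, 2))), Mul(-1, Mul(-2, -4)))))), -39125) = Add(Mul(Rational(1, 2), Pow(Add(31, Add(Mul(2, Pow(2, Rational(1, 2))), Mul(-1, 8))), -1), Add(-31, Mul(11, Add(Mul(2, Pow(2, Rational(1, 2))), Mul(-1, 8))))), -39125) = Add(Mul(Rational(1, 2), Pow(Add(31, Add(Mul(2, Pow(2, Rational(1, 2))), -8)), -1), Add(-31, Mul(11, Add(Mul(2, Pow(2, Rational(1, 2))), -8)))), -39125) = Add(Mul(Rational(1, 2), Pow(Add(31, Add(-8, Mul(2, Pow(2, Rational(1, 2))))), -1), Add(-31, Mul(11, Add(-8, Mul(2, Pow(2, Rational(1, 2))))))), -39125) = Add(Mul(Rational(1, 2), Pow(Add(23, Mul(2, Pow(2, Rational(1, 2)))), -1), Add(-31, Add(-88, Mul(22, Pow(2, Rational(1, 2)))))), -39125) = Add(Mul(Rational(1, 2), Pow(Add(23, Mul(2, Pow(2, Rational(1, 2)))), -1), Add(-119, Mul(22, Pow(2, Rational(1, 2))))), -39125) = Add(-39125, Mul(Rational(1, 2), Pow(Add(23, Mul(2, Pow(2, Rational(1, 2)))), -1), Add(-119, Mul(22, Pow(2, Rational(1, 2))))))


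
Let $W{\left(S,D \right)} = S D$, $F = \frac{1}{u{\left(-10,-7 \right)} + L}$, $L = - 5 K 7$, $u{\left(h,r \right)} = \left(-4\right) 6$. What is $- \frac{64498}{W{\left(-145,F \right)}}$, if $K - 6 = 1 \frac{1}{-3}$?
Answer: $- \frac{1483454}{15} \approx -98897.0$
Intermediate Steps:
$K = \frac{17}{3}$ ($K = 6 + 1 \frac{1}{-3} = 6 + 1 \left(- \frac{1}{3}\right) = 6 - \frac{1}{3} = \frac{17}{3} \approx 5.6667$)
$u{\left(h,r \right)} = -24$
$L = - \frac{595}{3}$ ($L = \left(-5\right) \frac{17}{3} \cdot 7 = \left(- \frac{85}{3}\right) 7 = - \frac{595}{3} \approx -198.33$)
$F = - \frac{3}{667}$ ($F = \frac{1}{-24 - \frac{595}{3}} = \frac{1}{- \frac{667}{3}} = - \frac{3}{667} \approx -0.0044978$)
$W{\left(S,D \right)} = D S$
$- \frac{64498}{W{\left(-145,F \right)}} = - \frac{64498}{\left(- \frac{3}{667}\right) \left(-145\right)} = - \frac{64498}{\frac{15}{23}} = \left(-64498\right) \frac{23}{15} = - \frac{1483454}{15}$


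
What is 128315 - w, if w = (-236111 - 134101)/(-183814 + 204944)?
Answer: 1355833081/10565 ≈ 1.2833e+5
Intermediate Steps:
w = -185106/10565 (w = -370212/21130 = -370212*1/21130 = -185106/10565 ≈ -17.521)
128315 - w = 128315 - 1*(-185106/10565) = 128315 + 185106/10565 = 1355833081/10565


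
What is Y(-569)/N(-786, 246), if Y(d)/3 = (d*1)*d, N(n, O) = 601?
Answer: 971283/601 ≈ 1616.1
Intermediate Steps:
Y(d) = 3*d² (Y(d) = 3*((d*1)*d) = 3*(d*d) = 3*d²)
Y(-569)/N(-786, 246) = (3*(-569)²)/601 = (3*323761)*(1/601) = 971283*(1/601) = 971283/601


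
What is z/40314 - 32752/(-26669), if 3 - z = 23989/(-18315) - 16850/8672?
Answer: 104868428406682151/85380524695873440 ≈ 1.2282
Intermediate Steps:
z = 496561699/79413840 (z = 3 - (23989/(-18315) - 16850/8672) = 3 - (23989*(-1/18315) - 16850*1/8672) = 3 - (-23989/18315 - 8425/4336) = 3 - 1*(-258320179/79413840) = 3 + 258320179/79413840 = 496561699/79413840 ≈ 6.2528)
z/40314 - 32752/(-26669) = (496561699/79413840)/40314 - 32752/(-26669) = (496561699/79413840)*(1/40314) - 32752*(-1/26669) = 496561699/3201489545760 + 32752/26669 = 104868428406682151/85380524695873440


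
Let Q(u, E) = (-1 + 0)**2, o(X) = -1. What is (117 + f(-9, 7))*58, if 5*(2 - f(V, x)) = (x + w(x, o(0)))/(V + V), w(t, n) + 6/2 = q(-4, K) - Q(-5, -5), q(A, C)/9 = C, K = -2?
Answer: 20677/3 ≈ 6892.3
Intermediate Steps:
q(A, C) = 9*C
Q(u, E) = 1 (Q(u, E) = (-1)**2 = 1)
w(t, n) = -22 (w(t, n) = -3 + (9*(-2) - 1*1) = -3 + (-18 - 1) = -3 - 19 = -22)
f(V, x) = 2 - (-22 + x)/(10*V) (f(V, x) = 2 - (x - 22)/(5*(V + V)) = 2 - (-22 + x)/(5*(2*V)) = 2 - (-22 + x)*1/(2*V)/5 = 2 - (-22 + x)/(10*V))
(117 + f(-9, 7))*58 = (117 + (1/10)*(22 - 1*7 + 20*(-9))/(-9))*58 = (117 + (1/10)*(-1/9)*(22 - 7 - 180))*58 = (117 + (1/10)*(-1/9)*(-165))*58 = (117 + 11/6)*58 = (713/6)*58 = 20677/3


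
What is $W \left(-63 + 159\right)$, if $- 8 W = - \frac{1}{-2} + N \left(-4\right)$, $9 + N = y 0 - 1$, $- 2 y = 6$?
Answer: $-486$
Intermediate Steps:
$y = -3$ ($y = \left(- \frac{1}{2}\right) 6 = -3$)
$N = -10$ ($N = -9 - 1 = -10$)
$W = - \frac{81}{16}$ ($W = - \frac{- \frac{1}{-2} - -40}{8} = - \frac{\left(-1\right) \left(- \frac{1}{2}\right) + 40}{8} = - \frac{\frac{1}{2} + 40}{8} = \left(- \frac{1}{8}\right) \frac{81}{2} = - \frac{81}{16} \approx -5.0625$)
$W \left(-63 + 159\right) = - \frac{81 \left(-63 + 159\right)}{16} = \left(- \frac{81}{16}\right) 96 = -486$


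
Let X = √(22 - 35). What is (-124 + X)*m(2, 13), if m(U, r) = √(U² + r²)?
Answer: √173*(-124 + I*√13) ≈ -1631.0 + 47.424*I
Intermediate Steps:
X = I*√13 (X = √(-13) = I*√13 ≈ 3.6056*I)
(-124 + X)*m(2, 13) = (-124 + I*√13)*√(2² + 13²) = (-124 + I*√13)*√(4 + 169) = (-124 + I*√13)*√173 = √173*(-124 + I*√13)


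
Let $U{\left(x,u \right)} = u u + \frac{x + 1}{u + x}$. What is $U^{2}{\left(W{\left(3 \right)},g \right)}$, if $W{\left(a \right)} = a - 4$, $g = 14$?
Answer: $38416$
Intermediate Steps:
$W{\left(a \right)} = -4 + a$
$U{\left(x,u \right)} = u^{2} + \frac{1 + x}{u + x}$
$U^{2}{\left(W{\left(3 \right)},g \right)} = \left(\frac{1 + \left(-4 + 3\right) + 14^{3} + \left(-4 + 3\right) 14^{2}}{14 + \left(-4 + 3\right)}\right)^{2} = \left(\frac{1 - 1 + 2744 - 196}{14 - 1}\right)^{2} = \left(\frac{1 - 1 + 2744 - 196}{13}\right)^{2} = \left(\frac{1}{13} \cdot 2548\right)^{2} = 196^{2} = 38416$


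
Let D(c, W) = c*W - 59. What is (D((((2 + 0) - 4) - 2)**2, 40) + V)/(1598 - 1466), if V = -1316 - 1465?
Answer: -50/3 ≈ -16.667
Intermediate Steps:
V = -2781
D(c, W) = -59 + W*c (D(c, W) = W*c - 59 = -59 + W*c)
(D((((2 + 0) - 4) - 2)**2, 40) + V)/(1598 - 1466) = ((-59 + 40*(((2 + 0) - 4) - 2)**2) - 2781)/(1598 - 1466) = ((-59 + 40*((2 - 4) - 2)**2) - 2781)/132 = ((-59 + 40*(-2 - 2)**2) - 2781)*(1/132) = ((-59 + 40*(-4)**2) - 2781)*(1/132) = ((-59 + 40*16) - 2781)*(1/132) = ((-59 + 640) - 2781)*(1/132) = (581 - 2781)*(1/132) = -2200*1/132 = -50/3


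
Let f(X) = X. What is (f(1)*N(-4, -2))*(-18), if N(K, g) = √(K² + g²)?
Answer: -36*√5 ≈ -80.498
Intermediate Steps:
(f(1)*N(-4, -2))*(-18) = (1*√((-4)² + (-2)²))*(-18) = (1*√(16 + 4))*(-18) = (1*√20)*(-18) = (1*(2*√5))*(-18) = (2*√5)*(-18) = -36*√5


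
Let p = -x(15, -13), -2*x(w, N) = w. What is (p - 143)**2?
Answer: 73441/4 ≈ 18360.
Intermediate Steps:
x(w, N) = -w/2
p = 15/2 (p = -(-1)*15/2 = -1*(-15/2) = 15/2 ≈ 7.5000)
(p - 143)**2 = (15/2 - 143)**2 = (-271/2)**2 = 73441/4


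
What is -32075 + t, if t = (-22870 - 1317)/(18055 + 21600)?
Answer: -1271958312/39655 ≈ -32076.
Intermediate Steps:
t = -24187/39655 ≈ -0.60994
-32075 + t = -32075 - 24187/39655 = -1271958312/39655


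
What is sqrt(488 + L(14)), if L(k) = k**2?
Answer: 6*sqrt(19) ≈ 26.153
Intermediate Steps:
sqrt(488 + L(14)) = sqrt(488 + 14**2) = sqrt(488 + 196) = sqrt(684) = 6*sqrt(19)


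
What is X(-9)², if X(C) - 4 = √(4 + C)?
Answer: (4 + I*√5)² ≈ 11.0 + 17.889*I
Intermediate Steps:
X(C) = 4 + √(4 + C)
X(-9)² = (4 + √(4 - 9))² = (4 + √(-5))² = (4 + I*√5)²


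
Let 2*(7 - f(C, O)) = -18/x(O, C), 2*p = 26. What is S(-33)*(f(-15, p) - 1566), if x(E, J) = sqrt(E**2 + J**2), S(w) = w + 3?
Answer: 46770 - 135*sqrt(394)/197 ≈ 46756.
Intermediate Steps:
S(w) = 3 + w
p = 13 (p = (1/2)*26 = 13)
f(C, O) = 7 + 9/sqrt(C**2 + O**2) (f(C, O) = 7 - (-9)/(sqrt(O**2 + C**2)) = 7 - (-9)/(sqrt(C**2 + O**2)) = 7 - (-9)/sqrt(C**2 + O**2) = 7 + 9/sqrt(C**2 + O**2))
S(-33)*(f(-15, p) - 1566) = (3 - 33)*((7 + 9/sqrt((-15)**2 + 13**2)) - 1566) = -30*((7 + 9/sqrt(225 + 169)) - 1566) = -30*((7 + 9/sqrt(394)) - 1566) = -30*((7 + 9*(sqrt(394)/394)) - 1566) = -30*((7 + 9*sqrt(394)/394) - 1566) = -30*(-1559 + 9*sqrt(394)/394) = 46770 - 135*sqrt(394)/197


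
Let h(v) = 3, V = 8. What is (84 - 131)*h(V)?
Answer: -141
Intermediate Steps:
(84 - 131)*h(V) = (84 - 131)*3 = -47*3 = -141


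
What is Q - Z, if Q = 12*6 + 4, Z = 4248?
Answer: -4172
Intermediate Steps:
Q = 76 (Q = 72 + 4 = 76)
Q - Z = 76 - 1*4248 = 76 - 4248 = -4172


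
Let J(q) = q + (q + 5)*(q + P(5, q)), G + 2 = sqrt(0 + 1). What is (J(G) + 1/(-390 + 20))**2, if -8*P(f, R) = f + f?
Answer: 13697401/136900 ≈ 100.05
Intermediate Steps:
P(f, R) = -f/4 (P(f, R) = -(f + f)/8 = -f/4)
G = -1 (G = -2 + sqrt(0 + 1) = -2 + sqrt(1) = -2 + 1 = -1)
J(q) = q + (5 + q)*(-5/4 + q) (J(q) = q + (q + 5)*(q - 1/4*5) = q + (5 + q)*(q - 5/4) = q + (5 + q)*(-5/4 + q))
(J(G) + 1/(-390 + 20))**2 = ((-25/4 + (-1)**2 + (19/4)*(-1)) + 1/(-390 + 20))**2 = ((-25/4 + 1 - 19/4) + 1/(-370))**2 = (-10 - 1/370)**2 = (-3701/370)**2 = 13697401/136900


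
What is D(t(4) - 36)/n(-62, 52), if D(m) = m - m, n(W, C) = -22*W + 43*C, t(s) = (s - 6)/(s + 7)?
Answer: 0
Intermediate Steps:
t(s) = (-6 + s)/(7 + s)
D(m) = 0
D(t(4) - 36)/n(-62, 52) = 0/(-22*(-62) + 43*52) = 0/(1364 + 2236) = 0/3600 = 0*(1/3600) = 0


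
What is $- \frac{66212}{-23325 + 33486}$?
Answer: $- \frac{66212}{10161} \approx -6.5163$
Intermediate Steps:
$- \frac{66212}{-23325 + 33486} = - \frac{66212}{10161}$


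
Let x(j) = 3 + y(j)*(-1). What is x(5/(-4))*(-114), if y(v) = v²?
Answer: -1311/8 ≈ -163.88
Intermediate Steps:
x(j) = 3 - j² (x(j) = 3 + j²*(-1) = 3 - j²)
x(5/(-4))*(-114) = (3 - (5/(-4))²)*(-114) = (3 - (5*(-¼))²)*(-114) = (3 - (-5/4)²)*(-114) = (3 - 1*25/16)*(-114) = (3 - 25/16)*(-114) = (23/16)*(-114) = -1311/8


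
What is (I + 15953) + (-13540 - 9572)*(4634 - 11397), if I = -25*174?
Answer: 156318059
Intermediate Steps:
I = -4350
(I + 15953) + (-13540 - 9572)*(4634 - 11397) = (-4350 + 15953) + (-13540 - 9572)*(4634 - 11397) = 11603 - 23112*(-6763) = 11603 + 156306456 = 156318059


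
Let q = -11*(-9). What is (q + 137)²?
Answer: 55696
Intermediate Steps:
q = 99
(q + 137)² = (99 + 137)² = 236² = 55696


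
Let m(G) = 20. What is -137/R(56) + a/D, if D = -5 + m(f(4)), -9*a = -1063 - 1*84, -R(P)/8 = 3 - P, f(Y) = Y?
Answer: 467833/57240 ≈ 8.1732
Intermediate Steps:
R(P) = -24 + 8*P (R(P) = -8*(3 - P) = -24 + 8*P)
a = 1147/9 (a = -(-1063 - 1*84)/9 = -(-1063 - 84)/9 = -1/9*(-1147) = 1147/9 ≈ 127.44)
D = 15 (D = -5 + 20 = 15)
-137/R(56) + a/D = -137/(-24 + 8*56) + (1147/9)/15 = -137/(-24 + 448) + (1147/9)*(1/15) = -137/424 + 1147/135 = 467833/57240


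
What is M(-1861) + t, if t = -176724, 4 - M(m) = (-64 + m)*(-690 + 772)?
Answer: -18870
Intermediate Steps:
M(m) = 5252 - 82*m (M(m) = 4 - (-64 + m)*(-690 + 772) = 4 - (-64 + m)*82 = 4 - (-5248 + 82*m) = 4 + (5248 - 82*m) = 5252 - 82*m)
M(-1861) + t = (5252 - 82*(-1861)) - 176724 = (5252 + 152602) - 176724 = 157854 - 176724 = -18870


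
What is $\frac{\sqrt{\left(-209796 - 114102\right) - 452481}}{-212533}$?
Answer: $- \frac{i \sqrt{776379}}{212533} \approx - 0.0041458 i$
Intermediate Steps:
$\frac{\sqrt{\left(-209796 - 114102\right) - 452481}}{-212533} = \sqrt{-323898 - 452481} \left(- \frac{1}{212533}\right) = \sqrt{-776379} \left(- \frac{1}{212533}\right) = i \sqrt{776379} \left(- \frac{1}{212533}\right) = - \frac{i \sqrt{776379}}{212533}$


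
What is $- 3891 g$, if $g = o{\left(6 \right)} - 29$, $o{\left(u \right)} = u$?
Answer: $89493$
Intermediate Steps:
$g = -23$ ($g = 6 - 29 = -23$)
$- 3891 g = \left(-3891\right) \left(-23\right) = 89493$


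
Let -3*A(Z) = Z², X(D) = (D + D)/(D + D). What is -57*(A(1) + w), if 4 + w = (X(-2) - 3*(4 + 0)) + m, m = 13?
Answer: 133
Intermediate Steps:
X(D) = 1 (X(D) = (2*D)/((2*D)) = (2*D)*(1/(2*D)) = 1)
w = -2 (w = -4 + ((1 - 3*(4 + 0)) + 13) = -4 + ((1 - 3*4) + 13) = -4 + ((1 - 12) + 13) = -4 + (-11 + 13) = -4 + 2 = -2)
A(Z) = -Z²/3
-57*(A(1) + w) = -57*(-⅓*1² - 2) = -57*(-⅓*1 - 2) = -57*(-⅓ - 2) = -57*(-7/3) = 133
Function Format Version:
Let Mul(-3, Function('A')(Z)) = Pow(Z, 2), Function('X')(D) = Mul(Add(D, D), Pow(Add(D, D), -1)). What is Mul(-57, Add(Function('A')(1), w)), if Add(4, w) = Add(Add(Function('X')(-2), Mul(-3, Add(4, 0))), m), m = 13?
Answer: 133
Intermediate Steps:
Function('X')(D) = 1 (Function('X')(D) = Mul(Mul(2, D), Pow(Mul(2, D), -1)) = Mul(Mul(2, D), Mul(Rational(1, 2), Pow(D, -1))) = 1)
w = -2 (w = Add(-4, Add(Add(1, Mul(-3, Add(4, 0))), 13)) = Add(-4, Add(Add(1, Mul(-3, 4)), 13)) = Add(-4, Add(Add(1, -12), 13)) = Add(-4, Add(-11, 13)) = Add(-4, 2) = -2)
Function('A')(Z) = Mul(Rational(-1, 3), Pow(Z, 2))
Mul(-57, Add(Function('A')(1), w)) = Mul(-57, Add(Mul(Rational(-1, 3), Pow(1, 2)), -2)) = Mul(-57, Add(Mul(Rational(-1, 3), 1), -2)) = Mul(-57, Add(Rational(-1, 3), -2)) = Mul(-57, Rational(-7, 3)) = 133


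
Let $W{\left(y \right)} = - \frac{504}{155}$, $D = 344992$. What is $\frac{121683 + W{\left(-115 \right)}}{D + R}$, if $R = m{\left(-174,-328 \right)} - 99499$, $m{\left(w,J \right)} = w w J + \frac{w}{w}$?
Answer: $- \frac{18860361}{1501180270} \approx -0.012564$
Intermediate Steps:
$m{\left(w,J \right)} = 1 + J w^{2}$ ($m{\left(w,J \right)} = w^{2} J + 1 = J w^{2} + 1 = 1 + J w^{2}$)
$W{\left(y \right)} = - \frac{504}{155}$ ($W{\left(y \right)} = \left(-504\right) \frac{1}{155} = - \frac{504}{155}$)
$R = -10030026$ ($R = \left(1 - 328 \left(-174\right)^{2}\right) - 99499 = \left(1 - 9930528\right) - 99499 = -9930527 - 99499 = -10030026$)
$\frac{121683 + W{\left(-115 \right)}}{D + R} = \frac{121683 - \frac{504}{155}}{344992 - 10030026} = \frac{18860361}{155 \left(-9685034\right)} = \frac{18860361}{155} \left(- \frac{1}{9685034}\right) = - \frac{18860361}{1501180270}$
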